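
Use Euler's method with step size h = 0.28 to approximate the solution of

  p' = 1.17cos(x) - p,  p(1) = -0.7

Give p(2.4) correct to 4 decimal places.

-0.2847

Euler: p_{n+1} = p_n + h·f(x_n, p_n).
x=1.000000, p=-0.700000: f=1.332154 → p ← -0.700000 + 0.28·1.332154 = -0.326997
x=1.280000, p=-0.326997: f=0.662454 → p ← -0.326997 + 0.28·0.662454 = -0.141510
x=1.560000, p=-0.141510: f=0.154141 → p ← -0.141510 + 0.28·0.154141 = -0.098350
x=1.840000, p=-0.098350: f=-0.212827 → p ← -0.098350 + 0.28·(-0.212827) = -0.157942
x=2.120000, p=-0.157942: f=-0.452808 → p ← -0.157942 + 0.28·(-0.452808) = -0.284728
p(2.4) ≈ -0.2847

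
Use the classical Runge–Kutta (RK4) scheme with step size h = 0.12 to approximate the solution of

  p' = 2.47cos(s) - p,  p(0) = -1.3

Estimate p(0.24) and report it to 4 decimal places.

-0.5009

RK4: k1 = f(s_n, p_n); k2 = f(s_n + h/2, p_n + (h/2)·k1); k3 = f(s_n + h/2, p_n + (h/2)·k2); k4 = f(s_n + h, p_n + h·k3); p_{n+1} = p_n + (h/6)·(k1 + 2k2 + 2k3 + k4).
s=0.000000, p=-1.300000:
  k1 = f(0.000000, -1.300000) = 3.770000
  k2 = f(0.060000, -1.073800) = 3.539355
  k3 = f(0.060000, -1.087639) = 3.553194
  k4 = f(0.120000, -0.873617) = 3.325854
  p ← -1.300000 + (0.12/6)·(k1 + 2k2 + 2k3 + k4) = -0.874381
s=0.120000, p=-0.874381:
  k1 = f(0.120000, -0.874381) = 3.326618
  k2 = f(0.180000, -0.674784) = 3.104878
  k3 = f(0.180000, -0.688088) = 3.118182
  k4 = f(0.240000, -0.500199) = 2.899404
  p ← -0.874381 + (0.12/6)·(k1 + 2k2 + 2k3 + k4) = -0.500938
p(0.24) ≈ -0.5009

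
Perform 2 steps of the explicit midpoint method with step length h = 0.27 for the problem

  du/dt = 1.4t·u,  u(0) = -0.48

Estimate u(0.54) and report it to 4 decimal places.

-0.5857

Midpoint: k1 = f(t_n, u_n); k2 = f(t_n + h/2, u_n + (h/2)·k1); u_{n+1} = u_n + h·k2.
t=0.000000, u=-0.480000:
  k1 = f(0.000000, -0.480000) = 0.000000
  k2 = f(0.135000, -0.480000) = -0.090720
  u ← -0.480000 + 0.27·(-0.090720) = -0.504494
t=0.270000, u=-0.504494:
  k1 = f(0.270000, -0.504494) = -0.190699
  k2 = f(0.405000, -0.530239) = -0.300645
  u ← -0.504494 + 0.27·(-0.300645) = -0.585669
u(0.54) ≈ -0.5857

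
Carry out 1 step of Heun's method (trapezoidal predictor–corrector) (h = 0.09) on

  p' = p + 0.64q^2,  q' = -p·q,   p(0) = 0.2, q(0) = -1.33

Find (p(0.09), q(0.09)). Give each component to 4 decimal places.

Heun on (p,q): k1 = f(x_n, state_n); k2 = f(x_n + h, state_n + h·k1); state_{n+1} = state_n + (h/2)·(k1 + k2).
0.000000: (0.200000, -1.330000)
  k1 = (1.332096, 0.266000)
  predictor → (0.319889, -1.306060)
  k2 = (1.411596, 0.417794)
  → (0.323466, -1.299229)
(p(0.09), q(0.09)) ≈ (0.3235, -1.2992)

0.3235, -1.2992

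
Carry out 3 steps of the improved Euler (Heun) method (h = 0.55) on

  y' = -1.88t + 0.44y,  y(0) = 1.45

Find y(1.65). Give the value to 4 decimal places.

-0.2117

Heun: k1 = f(t_n, y_n); k2 = f(t_n + h, y_n + h·k1); y_{n+1} = y_n + (h/2)·(k1 + k2).
t=0.000000, y=1.450000:
  k1 = f(0.000000, 1.450000) = 0.638000
  k2 = f(0.550000, 1.800900) = -0.241604
  y ← 1.450000 + (0.55/2)·(0.638000 + (-0.241604)) = 1.559009
t=0.550000, y=1.559009:
  k1 = f(0.550000, 1.559009) = -0.348036
  k2 = f(1.100000, 1.367589) = -1.466261
  y ← 1.559009 + (0.55/2)·(-0.348036 + (-1.466261)) = 1.060077
t=1.100000, y=1.060077:
  k1 = f(1.100000, 1.060077) = -1.601566
  k2 = f(1.650000, 0.179216) = -3.023145
  y ← 1.060077 + (0.55/2)·(-1.601566 + (-3.023145)) = -0.211718
y(1.65) ≈ -0.2117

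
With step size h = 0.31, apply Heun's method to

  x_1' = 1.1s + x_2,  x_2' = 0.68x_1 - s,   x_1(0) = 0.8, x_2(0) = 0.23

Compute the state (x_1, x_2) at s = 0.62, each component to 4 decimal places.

1.2360, 0.4371

Heun on (x_1,x_2): k1 = f(s_n, state_n); k2 = f(s_n + h, state_n + h·k1); state_{n+1} = state_n + (h/2)·(k1 + k2).
0.000000: (0.800000, 0.230000)
  k1 = (0.230000, 0.544000)
  predictor → (0.871300, 0.398640)
  k2 = (0.739640, 0.282484)
  → (0.950294, 0.358105)
0.310000: (0.950294, 0.358105)
  k1 = (0.699105, 0.336200)
  predictor → (1.167017, 0.462327)
  k2 = (1.144327, 0.173571)
  → (1.236026, 0.437120)
(x_1(0.62), x_2(0.62)) ≈ (1.2360, 0.4371)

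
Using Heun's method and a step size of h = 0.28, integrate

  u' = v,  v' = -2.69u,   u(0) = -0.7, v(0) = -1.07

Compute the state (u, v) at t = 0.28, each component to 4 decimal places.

Heun on (u,v): k1 = f(t_n, state_n); k2 = f(t_n + h, state_n + h·k1); state_{n+1} = state_n + (h/2)·(k1 + k2).
0.000000: (-0.700000, -1.070000)
  k1 = (-1.070000, 1.883000)
  predictor → (-0.999600, -0.542760)
  k2 = (-0.542760, 2.688924)
  → (-0.925786, -0.429931)
(u(0.28), v(0.28)) ≈ (-0.9258, -0.4299)

-0.9258, -0.4299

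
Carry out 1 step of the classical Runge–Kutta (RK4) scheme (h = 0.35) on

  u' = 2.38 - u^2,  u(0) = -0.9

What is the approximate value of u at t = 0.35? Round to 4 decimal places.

RK4: k1 = f(t_n, u_n); k2 = f(t_n + h/2, u_n + (h/2)·k1); k3 = f(t_n + h/2, u_n + (h/2)·k2); k4 = f(t_n + h, u_n + h·k3); u_{n+1} = u_n + (h/6)·(k1 + 2k2 + 2k3 + k4).
t=0.000000, u=-0.900000:
  k1 = f(0.000000, -0.900000) = 1.570000
  k2 = f(0.175000, -0.625250) = 1.989062
  k3 = f(0.175000, -0.551914) = 2.075391
  k4 = f(0.350000, -0.173613) = 2.349858
  u ← -0.900000 + (0.35/6)·(k1 + 2k2 + 2k3 + k4) = -0.197155
u(0.35) ≈ -0.1972

-0.1972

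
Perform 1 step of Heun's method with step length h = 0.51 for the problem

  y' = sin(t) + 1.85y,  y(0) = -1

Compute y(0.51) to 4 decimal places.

Heun: k1 = f(t_n, y_n); k2 = f(t_n + h, y_n + h·k1); y_{n+1} = y_n + (h/2)·(k1 + k2).
t=0.000000, y=-1.000000:
  k1 = f(0.000000, -1.000000) = -1.850000
  k2 = f(0.510000, -1.943500) = -3.107298
  y ← -1.000000 + (0.51/2)·(-1.850000 + (-3.107298)) = -2.264111
y(0.51) ≈ -2.2641

-2.2641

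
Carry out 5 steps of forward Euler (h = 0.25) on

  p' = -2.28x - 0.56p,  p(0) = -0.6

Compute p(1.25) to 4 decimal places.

-1.5213

Euler: p_{n+1} = p_n + h·f(x_n, p_n).
x=0.000000, p=-0.600000: f=0.336000 → p ← -0.600000 + 0.25·0.336000 = -0.516000
x=0.250000, p=-0.516000: f=-0.281040 → p ← -0.516000 + 0.25·(-0.281040) = -0.586260
x=0.500000, p=-0.586260: f=-0.811694 → p ← -0.586260 + 0.25·(-0.811694) = -0.789184
x=0.750000, p=-0.789184: f=-1.268057 → p ← -0.789184 + 0.25·(-1.268057) = -1.106198
x=1.000000, p=-1.106198: f=-1.660529 → p ← -1.106198 + 0.25·(-1.660529) = -1.521330
p(1.25) ≈ -1.5213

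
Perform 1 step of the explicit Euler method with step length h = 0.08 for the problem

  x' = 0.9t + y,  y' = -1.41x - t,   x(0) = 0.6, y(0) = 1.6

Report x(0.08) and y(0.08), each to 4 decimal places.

0.7280, 1.5323

Euler on (x,y): x_{n+1} = x_n + h·x', y_{n+1} = y_n + h·y'.
0.000000: (0.600000, 1.600000); f=(1.600000, -0.846000) → (0.728000, 1.532320)
(x(0.08), y(0.08)) ≈ (0.7280, 1.5323)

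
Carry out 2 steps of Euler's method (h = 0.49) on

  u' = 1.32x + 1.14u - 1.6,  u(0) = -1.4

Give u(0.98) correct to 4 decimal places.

Euler: u_{n+1} = u_n + h·f(x_n, u_n).
x=0.000000, u=-1.400000: f=-3.196000 → u ← -1.400000 + 0.49·(-3.196000) = -2.966040
x=0.490000, u=-2.966040: f=-4.334486 → u ← -2.966040 + 0.49·(-4.334486) = -5.089938
u(0.98) ≈ -5.0899

-5.0899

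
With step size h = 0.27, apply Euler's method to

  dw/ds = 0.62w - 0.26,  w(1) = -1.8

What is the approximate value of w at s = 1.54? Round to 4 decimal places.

Euler: w_{n+1} = w_n + h·f(s_n, w_n).
s=1.000000, w=-1.800000: f=-1.376000 → w ← -1.800000 + 0.27·(-1.376000) = -2.171520
s=1.270000, w=-2.171520: f=-1.606342 → w ← -2.171520 + 0.27·(-1.606342) = -2.605232
w(1.54) ≈ -2.6052

-2.6052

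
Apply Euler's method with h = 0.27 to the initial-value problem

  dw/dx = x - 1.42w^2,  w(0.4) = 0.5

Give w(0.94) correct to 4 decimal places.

0.5925

Euler: w_{n+1} = w_n + h·f(x_n, w_n).
x=0.400000, w=0.500000: f=0.045000 → w ← 0.500000 + 0.27·0.045000 = 0.512150
x=0.670000, w=0.512150: f=0.297537 → w ← 0.512150 + 0.27·0.297537 = 0.592485
w(0.94) ≈ 0.5925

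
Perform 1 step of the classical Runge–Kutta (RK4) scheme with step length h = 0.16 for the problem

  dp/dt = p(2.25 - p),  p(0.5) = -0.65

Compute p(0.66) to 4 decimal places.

RK4: k1 = f(t_n, p_n); k2 = f(t_n + h/2, p_n + (h/2)·k1); k3 = f(t_n + h/2, p_n + (h/2)·k2); k4 = f(t_n + h, p_n + h·k3); p_{n+1} = p_n + (h/6)·(k1 + 2k2 + 2k3 + k4).
t=0.500000, p=-0.650000:
  k1 = f(0.500000, -0.650000) = -1.885000
  k2 = f(0.580000, -0.800800) = -2.443081
  k3 = f(0.580000, -0.845446) = -2.617034
  k4 = f(0.660000, -1.068725) = -3.546806
  p ← -0.650000 + (0.16/6)·(k1 + 2k2 + 2k3 + k4) = -1.064721
p(0.66) ≈ -1.0647

-1.0647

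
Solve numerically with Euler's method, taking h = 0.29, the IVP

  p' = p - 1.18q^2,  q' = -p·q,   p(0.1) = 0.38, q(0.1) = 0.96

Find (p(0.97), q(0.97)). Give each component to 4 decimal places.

Euler on (p,q): p_{n+1} = p_n + h·p', q_{n+1} = q_n + h·q'.
0.100000: (0.380000, 0.960000); f=(-0.707488, -0.364800) → (0.174828, 0.854208)
0.390000: (0.174828, 0.854208); f=(-0.686184, -0.149340) → (-0.024165, 0.810899)
0.680000: (-0.024165, 0.810899); f=(-0.800083, 0.019595) → (-0.256189, 0.816582)
(p(0.97), q(0.97)) ≈ (-0.2562, 0.8166)

-0.2562, 0.8166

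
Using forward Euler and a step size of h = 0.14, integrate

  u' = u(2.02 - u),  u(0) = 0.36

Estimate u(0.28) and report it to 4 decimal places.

0.5416

Euler: u_{n+1} = u_n + h·f(t_n, u_n).
t=0.000000, u=0.360000: f=0.597600 → u ← 0.360000 + 0.14·0.597600 = 0.443664
t=0.140000, u=0.443664: f=0.699364 → u ← 0.443664 + 0.14·0.699364 = 0.541575
u(0.28) ≈ 0.5416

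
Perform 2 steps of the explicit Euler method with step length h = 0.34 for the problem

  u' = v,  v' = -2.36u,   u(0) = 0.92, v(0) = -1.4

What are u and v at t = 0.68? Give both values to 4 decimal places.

-0.2830, -2.4945

Euler on (u,v): u_{n+1} = u_n + h·u', v_{n+1} = v_n + h·v'.
0.000000: (0.920000, -1.400000); f=(-1.400000, -2.171200) → (0.444000, -2.138208)
0.340000: (0.444000, -2.138208); f=(-2.138208, -1.047840) → (-0.282991, -2.494474)
(u(0.68), v(0.68)) ≈ (-0.2830, -2.4945)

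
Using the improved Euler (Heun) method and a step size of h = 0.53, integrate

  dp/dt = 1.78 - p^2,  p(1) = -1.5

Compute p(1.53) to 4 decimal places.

-1.9636

Heun: k1 = f(t_n, p_n); k2 = f(t_n + h, p_n + h·k1); p_{n+1} = p_n + (h/2)·(k1 + k2).
t=1.000000, p=-1.500000:
  k1 = f(1.000000, -1.500000) = -0.470000
  k2 = f(1.530000, -1.749100) = -1.279351
  p ← -1.500000 + (0.53/2)·(-0.470000 + (-1.279351)) = -1.963578
p(1.53) ≈ -1.9636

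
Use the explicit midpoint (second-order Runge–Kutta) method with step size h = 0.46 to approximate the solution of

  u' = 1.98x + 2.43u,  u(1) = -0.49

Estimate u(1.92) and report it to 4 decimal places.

Midpoint: k1 = f(x_n, u_n); k2 = f(x_n + h/2, u_n + (h/2)·k1); u_{n+1} = u_n + h·k2.
x=1.000000, u=-0.490000:
  k1 = f(1.000000, -0.490000) = 0.789300
  k2 = f(1.230000, -0.308461) = 1.685840
  u ← -0.490000 + 0.46·1.685840 = 0.285486
x=1.460000, u=0.285486:
  k1 = f(1.460000, 0.285486) = 3.584532
  k2 = f(1.690000, 1.109929) = 6.043326
  u ← 0.285486 + 0.46·6.043326 = 3.065416
u(1.92) ≈ 3.0654

3.0654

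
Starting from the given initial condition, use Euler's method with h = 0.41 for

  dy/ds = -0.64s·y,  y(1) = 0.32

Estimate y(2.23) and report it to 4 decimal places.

Euler: y_{n+1} = y_n + h·f(s_n, y_n).
s=1.000000, y=0.320000: f=-0.204800 → y ← 0.320000 + 0.41·(-0.204800) = 0.236032
s=1.410000, y=0.236032: f=-0.212995 → y ← 0.236032 + 0.41·(-0.212995) = 0.148704
s=1.820000, y=0.148704: f=-0.173210 → y ← 0.148704 + 0.41·(-0.173210) = 0.077688
y(2.23) ≈ 0.0777

0.0777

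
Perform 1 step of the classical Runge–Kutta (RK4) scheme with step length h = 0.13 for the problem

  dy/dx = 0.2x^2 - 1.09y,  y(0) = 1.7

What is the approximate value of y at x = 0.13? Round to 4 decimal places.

RK4: k1 = f(x_n, y_n); k2 = f(x_n + h/2, y_n + (h/2)·k1); k3 = f(x_n + h/2, y_n + (h/2)·k2); k4 = f(x_n + h, y_n + h·k3); y_{n+1} = y_n + (h/6)·(k1 + 2k2 + 2k3 + k4).
x=0.000000, y=1.700000:
  k1 = f(0.000000, 1.700000) = -1.853000
  k2 = f(0.065000, 1.579555) = -1.720870
  k3 = f(0.065000, 1.588143) = -1.730231
  k4 = f(0.130000, 1.475070) = -1.604446
  y ← 1.700000 + (0.13/6)·(k1 + 2k2 + 2k3 + k4) = 1.475541
y(0.13) ≈ 1.4755

1.4755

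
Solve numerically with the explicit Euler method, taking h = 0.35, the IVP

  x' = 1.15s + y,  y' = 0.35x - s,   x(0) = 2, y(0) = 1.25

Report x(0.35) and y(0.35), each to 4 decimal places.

2.4375, 1.4950

Euler on (x,y): x_{n+1} = x_n + h·x', y_{n+1} = y_n + h·y'.
0.000000: (2.000000, 1.250000); f=(1.250000, 0.700000) → (2.437500, 1.495000)
(x(0.35), y(0.35)) ≈ (2.4375, 1.4950)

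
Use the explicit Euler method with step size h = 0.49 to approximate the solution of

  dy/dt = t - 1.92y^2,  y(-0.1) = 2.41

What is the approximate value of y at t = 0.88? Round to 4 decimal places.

Euler: y_{n+1} = y_n + h·f(t_n, y_n).
t=-0.100000, y=2.410000: f=-11.251552 → y ← 2.410000 + 0.49·(-11.251552) = -3.103260
t=0.390000, y=-3.103260: f=-18.100033 → y ← -3.103260 + 0.49·(-18.100033) = -11.972277
y(0.88) ≈ -11.9723

-11.9723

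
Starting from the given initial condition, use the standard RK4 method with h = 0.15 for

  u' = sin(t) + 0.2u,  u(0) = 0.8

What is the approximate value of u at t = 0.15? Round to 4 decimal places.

RK4: k1 = f(t_n, u_n); k2 = f(t_n + h/2, u_n + (h/2)·k1); k3 = f(t_n + h/2, u_n + (h/2)·k2); k4 = f(t_n + h, u_n + h·k3); u_{n+1} = u_n + (h/6)·(k1 + 2k2 + 2k3 + k4).
t=0.000000, u=0.800000:
  k1 = f(0.000000, 0.800000) = 0.160000
  k2 = f(0.075000, 0.812000) = 0.237330
  k3 = f(0.075000, 0.817800) = 0.238490
  k4 = f(0.150000, 0.835773) = 0.316593
  u ← 0.800000 + (0.15/6)·(k1 + 2k2 + 2k3 + k4) = 0.835706
u(0.15) ≈ 0.8357

0.8357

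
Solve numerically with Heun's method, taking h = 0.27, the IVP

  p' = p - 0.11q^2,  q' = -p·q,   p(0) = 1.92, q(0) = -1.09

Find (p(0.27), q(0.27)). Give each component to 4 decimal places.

2.4819, -0.6372

Heun on (p,q): k1 = f(s_n, state_n); k2 = f(s_n + h, state_n + h·k1); state_{n+1} = state_n + (h/2)·(k1 + k2).
0.000000: (1.920000, -1.090000)
  k1 = (1.789309, 2.092800)
  predictor → (2.403113, -0.524944)
  k2 = (2.372801, 1.261500)
  → (2.481885, -0.637170)
(p(0.27), q(0.27)) ≈ (2.4819, -0.6372)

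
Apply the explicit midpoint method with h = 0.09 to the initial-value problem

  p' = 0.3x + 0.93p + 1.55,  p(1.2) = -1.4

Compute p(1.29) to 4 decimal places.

Midpoint: k1 = f(x_n, p_n); k2 = f(x_n + h/2, p_n + (h/2)·k1); p_{n+1} = p_n + h·k2.
x=1.200000, p=-1.400000:
  k1 = f(1.200000, -1.400000) = 0.608000
  k2 = f(1.245000, -1.372640) = 0.646945
  p ← -1.400000 + 0.09·0.646945 = -1.341775
p(1.29) ≈ -1.3418

-1.3418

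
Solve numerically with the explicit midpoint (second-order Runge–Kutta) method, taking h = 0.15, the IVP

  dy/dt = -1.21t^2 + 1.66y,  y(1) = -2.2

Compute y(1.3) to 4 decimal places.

Midpoint: k1 = f(t_n, y_n); k2 = f(t_n + h/2, y_n + (h/2)·k1); y_{n+1} = y_n + h·k2.
t=1.000000, y=-2.200000:
  k1 = f(1.000000, -2.200000) = -4.862000
  k2 = f(1.075000, -2.564650) = -5.655625
  y ← -2.200000 + 0.15·(-5.655625) = -3.048344
t=1.150000, y=-3.048344:
  k1 = f(1.150000, -3.048344) = -6.660476
  k2 = f(1.225000, -3.547879) = -7.705236
  y ← -3.048344 + 0.15·(-7.705236) = -4.204129
y(1.3) ≈ -4.2041

-4.2041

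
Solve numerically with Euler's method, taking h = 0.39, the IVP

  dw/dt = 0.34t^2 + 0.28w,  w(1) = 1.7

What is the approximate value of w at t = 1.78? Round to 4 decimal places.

Euler: w_{n+1} = w_n + h·f(t_n, w_n).
t=1.000000, w=1.700000: f=0.816000 → w ← 1.700000 + 0.39·0.816000 = 2.018240
t=1.390000, w=2.018240: f=1.222021 → w ← 2.018240 + 0.39·1.222021 = 2.494828
w(1.78) ≈ 2.4948

2.4948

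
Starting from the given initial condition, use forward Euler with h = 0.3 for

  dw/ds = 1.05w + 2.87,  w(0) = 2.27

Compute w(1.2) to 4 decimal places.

Euler: w_{n+1} = w_n + h·f(s_n, w_n).
s=0.000000, w=2.270000: f=5.253500 → w ← 2.270000 + 0.3·5.253500 = 3.846050
s=0.300000, w=3.846050: f=6.908353 → w ← 3.846050 + 0.3·6.908353 = 5.918556
s=0.600000, w=5.918556: f=9.084484 → w ← 5.918556 + 0.3·9.084484 = 8.643901
s=0.900000, w=8.643901: f=11.946096 → w ← 8.643901 + 0.3·11.946096 = 12.227730
w(1.2) ≈ 12.2277

12.2277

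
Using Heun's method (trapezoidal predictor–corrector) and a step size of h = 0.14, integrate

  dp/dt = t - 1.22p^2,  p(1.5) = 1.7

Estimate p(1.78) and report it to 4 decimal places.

1.3937

Heun: k1 = f(t_n, p_n); k2 = f(t_n + h, p_n + h·k1); p_{n+1} = p_n + (h/2)·(k1 + k2).
t=1.500000, p=1.700000:
  k1 = f(1.500000, 1.700000) = -2.025800
  k2 = f(1.640000, 1.416388) = -0.807509
  p ← 1.700000 + (0.14/2)·(-2.025800 + (-0.807509)) = 1.501668
t=1.640000, p=1.501668:
  k1 = f(1.640000, 1.501668) = -1.111110
  k2 = f(1.780000, 1.346113) = -0.430665
  p ← 1.501668 + (0.14/2)·(-1.111110 + (-0.430665)) = 1.393744
p(1.78) ≈ 1.3937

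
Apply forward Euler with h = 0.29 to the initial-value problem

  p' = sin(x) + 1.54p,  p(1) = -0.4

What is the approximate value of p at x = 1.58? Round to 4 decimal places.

-0.2054

Euler: p_{n+1} = p_n + h·f(x_n, p_n).
x=1.000000, p=-0.400000: f=0.225471 → p ← -0.400000 + 0.29·0.225471 = -0.334613
x=1.290000, p=-0.334613: f=0.445530 → p ← -0.334613 + 0.29·0.445530 = -0.205410
p(1.58) ≈ -0.2054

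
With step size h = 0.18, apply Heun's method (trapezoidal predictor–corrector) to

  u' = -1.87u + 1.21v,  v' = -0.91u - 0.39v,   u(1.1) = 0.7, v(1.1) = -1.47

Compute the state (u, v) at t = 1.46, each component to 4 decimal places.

-0.0830, -1.3436

Heun on (u,v): k1 = f(t_n, state_n); k2 = f(t_n + h, state_n + h·k1); state_{n+1} = state_n + (h/2)·(k1 + k2).
1.100000: (0.700000, -1.470000)
  k1 = (-3.087700, -0.063700)
  predictor → (0.144214, -1.481466)
  k2 = (-2.062254, 0.446537)
  → (0.236504, -1.435545)
1.280000: (0.236504, -1.435545)
  k1 = (-2.179272, 0.344644)
  predictor → (-0.155765, -1.373509)
  k2 = (-1.370666, 0.677414)
  → (-0.082990, -1.343559)
(u(1.46), v(1.46)) ≈ (-0.0830, -1.3436)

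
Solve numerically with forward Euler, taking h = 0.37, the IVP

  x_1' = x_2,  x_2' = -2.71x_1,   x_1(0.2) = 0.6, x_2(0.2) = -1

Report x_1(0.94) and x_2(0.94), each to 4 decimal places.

Euler on (x_1,x_2): x_1_{n+1} = x_1_n + h·x_1', x_2_{n+1} = x_2_n + h·x_2'.
0.200000: (0.600000, -1.000000); f=(-1.000000, -1.626000) → (0.230000, -1.601620)
0.570000: (0.230000, -1.601620); f=(-1.601620, -0.623300) → (-0.362599, -1.832241)
(x_1(0.94), x_2(0.94)) ≈ (-0.3626, -1.8322)

-0.3626, -1.8322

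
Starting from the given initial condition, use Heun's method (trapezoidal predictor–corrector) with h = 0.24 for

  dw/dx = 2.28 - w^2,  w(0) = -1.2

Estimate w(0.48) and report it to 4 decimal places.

-0.5502

Heun: k1 = f(x_n, w_n); k2 = f(x_n + h, w_n + h·k1); w_{n+1} = w_n + (h/2)·(k1 + k2).
x=0.000000, w=-1.200000:
  k1 = f(0.000000, -1.200000) = 0.840000
  k2 = f(0.240000, -0.998400) = 1.283197
  w ← -1.200000 + (0.24/2)·(0.840000 + 1.283197) = -0.945216
x=0.240000, w=-0.945216:
  k1 = f(0.240000, -0.945216) = 1.386566
  k2 = f(0.480000, -0.612440) = 1.904917
  w ← -0.945216 + (0.24/2)·(1.386566 + 1.904917) = -0.550238
w(0.48) ≈ -0.5502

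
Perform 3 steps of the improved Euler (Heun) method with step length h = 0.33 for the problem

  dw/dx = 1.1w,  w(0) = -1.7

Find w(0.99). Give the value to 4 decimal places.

-4.9595

Heun: k1 = f(x_n, w_n); k2 = f(x_n + h, w_n + h·k1); w_{n+1} = w_n + (h/2)·(k1 + k2).
x=0.000000, w=-1.700000:
  k1 = f(0.000000, -1.700000) = -1.870000
  k2 = f(0.330000, -2.317100) = -2.548810
  w ← -1.700000 + (0.33/2)·(-1.870000 + (-2.548810)) = -2.429104
x=0.330000, w=-2.429104:
  k1 = f(0.330000, -2.429104) = -2.672014
  k2 = f(0.660000, -3.310868) = -3.641955
  w ← -2.429104 + (0.33/2)·(-2.672014 + (-3.641955)) = -3.470909
x=0.660000, w=-3.470909:
  k1 = f(0.660000, -3.470909) = -3.817999
  k2 = f(0.990000, -4.730848) = -5.203933
  w ← -3.470909 + (0.33/2)·(-3.817999 + (-5.203933)) = -4.959527
w(0.99) ≈ -4.9595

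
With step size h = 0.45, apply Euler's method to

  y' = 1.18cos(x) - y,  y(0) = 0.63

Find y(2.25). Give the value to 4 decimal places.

0.2030

Euler: y_{n+1} = y_n + h·f(x_n, y_n).
x=0.000000, y=0.630000: f=0.550000 → y ← 0.630000 + 0.45·0.550000 = 0.877500
x=0.450000, y=0.877500: f=0.185028 → y ← 0.877500 + 0.45·0.185028 = 0.960762
x=0.900000, y=0.960762: f=-0.227263 → y ← 0.960762 + 0.45·(-0.227263) = 0.858494
x=1.350000, y=0.858494: f=-0.600066 → y ← 0.858494 + 0.45·(-0.600066) = 0.588464
x=1.800000, y=0.588464: f=-0.856563 → y ← 0.588464 + 0.45·(-0.856563) = 0.203011
y(2.25) ≈ 0.2030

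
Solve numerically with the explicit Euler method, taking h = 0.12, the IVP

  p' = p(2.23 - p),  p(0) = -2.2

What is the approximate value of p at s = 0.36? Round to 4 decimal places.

Euler: p_{n+1} = p_n + h·f(s_n, p_n).
s=0.000000, p=-2.200000: f=-9.746000 → p ← -2.200000 + 0.12·(-9.746000) = -3.369520
s=0.120000, p=-3.369520: f=-18.867695 → p ← -3.369520 + 0.12·(-18.867695) = -5.633643
s=0.240000, p=-5.633643: f=-44.300962 → p ← -5.633643 + 0.12·(-44.300962) = -10.949759
p(0.36) ≈ -10.9498

-10.9498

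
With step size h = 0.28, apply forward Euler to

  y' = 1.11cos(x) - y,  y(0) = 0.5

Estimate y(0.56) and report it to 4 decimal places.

0.7817

Euler: y_{n+1} = y_n + h·f(x_n, y_n).
x=0.000000, y=0.500000: f=0.610000 → y ← 0.500000 + 0.28·0.610000 = 0.670800
x=0.280000, y=0.670800: f=0.395972 → y ← 0.670800 + 0.28·0.395972 = 0.781672
y(0.56) ≈ 0.7817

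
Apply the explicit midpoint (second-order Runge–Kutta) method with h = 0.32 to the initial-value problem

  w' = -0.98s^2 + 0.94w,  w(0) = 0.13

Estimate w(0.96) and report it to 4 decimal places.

Midpoint: k1 = f(s_n, w_n); k2 = f(s_n + h/2, w_n + (h/2)·k1); w_{n+1} = w_n + h·k2.
s=0.000000, w=0.130000:
  k1 = f(0.000000, 0.130000) = 0.122200
  k2 = f(0.160000, 0.149552) = 0.115491
  w ← 0.130000 + 0.32·0.115491 = 0.166957
s=0.320000, w=0.166957:
  k1 = f(0.320000, 0.166957) = 0.056588
  k2 = f(0.480000, 0.176011) = -0.060342
  w ← 0.166957 + 0.32·(-0.060342) = 0.147648
s=0.640000, w=0.147648:
  k1 = f(0.640000, 0.147648) = -0.262619
  k2 = f(0.800000, 0.105629) = -0.527909
  w ← 0.147648 + 0.32·(-0.527909) = -0.021283
w(0.96) ≈ -0.0213

-0.0213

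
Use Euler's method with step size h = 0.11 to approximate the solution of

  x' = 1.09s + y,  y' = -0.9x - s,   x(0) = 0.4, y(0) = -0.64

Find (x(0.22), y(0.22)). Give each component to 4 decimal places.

Euler on (x,y): x_{n+1} = x_n + h·x', y_{n+1} = y_n + h·y'.
0.000000: (0.400000, -0.640000); f=(-0.640000, -0.360000) → (0.329600, -0.679600)
0.110000: (0.329600, -0.679600); f=(-0.559700, -0.406640) → (0.268033, -0.724330)
(x(0.22), y(0.22)) ≈ (0.2680, -0.7243)

0.2680, -0.7243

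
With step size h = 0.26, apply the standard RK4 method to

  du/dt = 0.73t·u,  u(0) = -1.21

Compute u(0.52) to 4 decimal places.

-1.3355

RK4: k1 = f(t_n, u_n); k2 = f(t_n + h/2, u_n + (h/2)·k1); k3 = f(t_n + h/2, u_n + (h/2)·k2); k4 = f(t_n + h, u_n + h·k3); u_{n+1} = u_n + (h/6)·(k1 + 2k2 + 2k3 + k4).
t=0.000000, u=-1.210000:
  k1 = f(0.000000, -1.210000) = 0.000000
  k2 = f(0.130000, -1.210000) = -0.114829
  k3 = f(0.130000, -1.224928) = -0.116246
  k4 = f(0.260000, -1.240224) = -0.235394
  u ← -1.210000 + (0.26/6)·(k1 + 2k2 + 2k3 + k4) = -1.240227
t=0.260000, u=-1.240227:
  k1 = f(0.260000, -1.240227) = -0.235395
  k2 = f(0.390000, -1.270828) = -0.361805
  k3 = f(0.390000, -1.287262) = -0.366483
  k4 = f(0.520000, -1.335513) = -0.506961
  u ← -1.240227 + (0.26/6)·(k1 + 2k2 + 2k3 + k4) = -1.335514
u(0.52) ≈ -1.3355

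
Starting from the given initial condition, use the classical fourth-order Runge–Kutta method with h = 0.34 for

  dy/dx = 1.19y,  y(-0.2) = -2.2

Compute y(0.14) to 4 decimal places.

-3.2969

RK4: k1 = f(x_n, y_n); k2 = f(x_n + h/2, y_n + (h/2)·k1); k3 = f(x_n + h/2, y_n + (h/2)·k2); k4 = f(x_n + h, y_n + h·k3); y_{n+1} = y_n + (h/6)·(k1 + 2k2 + 2k3 + k4).
x=-0.200000, y=-2.200000:
  k1 = f(-0.200000, -2.200000) = -2.618000
  k2 = f(-0.030000, -2.645060) = -3.147621
  k3 = f(-0.030000, -2.735096) = -3.254764
  k4 = f(0.140000, -3.306620) = -3.934877
  y ← -2.200000 + (0.34/6)·(k1 + 2k2 + 2k3 + k4) = -3.296933
y(0.14) ≈ -3.2969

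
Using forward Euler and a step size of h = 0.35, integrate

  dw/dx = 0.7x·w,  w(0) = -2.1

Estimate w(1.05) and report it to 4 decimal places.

-2.6711

Euler: w_{n+1} = w_n + h·f(x_n, w_n).
x=0.000000, w=-2.100000: f=0.000000 → w ← -2.100000 + 0.35·0.000000 = -2.100000
x=0.350000, w=-2.100000: f=-0.514500 → w ← -2.100000 + 0.35·(-0.514500) = -2.280075
x=0.700000, w=-2.280075: f=-1.117237 → w ← -2.280075 + 0.35·(-1.117237) = -2.671108
w(1.05) ≈ -2.6711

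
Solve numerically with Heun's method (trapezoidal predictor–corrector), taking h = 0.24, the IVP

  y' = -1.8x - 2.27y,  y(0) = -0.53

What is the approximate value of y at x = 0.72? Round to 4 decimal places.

-0.4150

Heun: k1 = f(x_n, y_n); k2 = f(x_n + h, y_n + h·k1); y_{n+1} = y_n + (h/2)·(k1 + k2).
x=0.000000, y=-0.530000:
  k1 = f(0.000000, -0.530000) = 1.203100
  k2 = f(0.240000, -0.241256) = 0.115651
  y ← -0.530000 + (0.24/2)·(1.203100 + 0.115651) = -0.371750
x=0.240000, y=-0.371750:
  k1 = f(0.240000, -0.371750) = 0.411872
  k2 = f(0.480000, -0.272901) = -0.244516
  y ← -0.371750 + (0.24/2)·(0.411872 + (-0.244516)) = -0.351667
x=0.480000, y=-0.351667:
  k1 = f(0.480000, -0.351667) = -0.065716
  k2 = f(0.720000, -0.367439) = -0.461914
  y ← -0.351667 + (0.24/2)·(-0.065716 + (-0.461914)) = -0.414983
y(0.72) ≈ -0.4150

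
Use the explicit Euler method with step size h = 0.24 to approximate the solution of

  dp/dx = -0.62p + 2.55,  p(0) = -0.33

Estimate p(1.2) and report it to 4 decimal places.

2.1276

Euler: p_{n+1} = p_n + h·f(x_n, p_n).
x=0.000000, p=-0.330000: f=2.754600 → p ← -0.330000 + 0.24·2.754600 = 0.331104
x=0.240000, p=0.331104: f=2.344716 → p ← 0.331104 + 0.24·2.344716 = 0.893836
x=0.480000, p=0.893836: f=1.995822 → p ← 0.893836 + 0.24·1.995822 = 1.372833
x=0.720000, p=1.372833: f=1.698844 → p ← 1.372833 + 0.24·1.698844 = 1.780555
x=0.960000, p=1.780555: f=1.446056 → p ← 1.780555 + 0.24·1.446056 = 2.127609
p(1.2) ≈ 2.1276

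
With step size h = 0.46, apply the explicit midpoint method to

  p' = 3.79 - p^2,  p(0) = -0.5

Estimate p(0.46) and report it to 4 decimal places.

1.1980

Midpoint: k1 = f(t_n, p_n); k2 = f(t_n + h/2, p_n + (h/2)·k1); p_{n+1} = p_n + h·k2.
t=0.000000, p=-0.500000:
  k1 = f(0.000000, -0.500000) = 3.540000
  k2 = f(0.230000, 0.314200) = 3.691278
  p ← -0.500000 + 0.46·3.691278 = 1.197988
p(0.46) ≈ 1.1980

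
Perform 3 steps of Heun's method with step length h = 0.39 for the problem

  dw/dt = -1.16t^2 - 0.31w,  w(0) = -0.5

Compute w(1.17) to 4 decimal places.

Heun: k1 = f(t_n, w_n); k2 = f(t_n + h, w_n + h·k1); w_{n+1} = w_n + (h/2)·(k1 + k2).
t=0.000000, w=-0.500000:
  k1 = f(0.000000, -0.500000) = 0.155000
  k2 = f(0.390000, -0.439550) = -0.040175
  w ← -0.500000 + (0.39/2)·(0.155000 + (-0.040175)) = -0.477609
t=0.390000, w=-0.477609:
  k1 = f(0.390000, -0.477609) = -0.028377
  k2 = f(0.780000, -0.488676) = -0.554254
  w ← -0.477609 + (0.39/2)·(-0.028377 + (-0.554254)) = -0.591222
t=0.780000, w=-0.591222:
  k1 = f(0.780000, -0.591222) = -0.522465
  k2 = f(1.170000, -0.794984) = -1.341479
  w ← -0.591222 + (0.39/2)·(-0.522465 + (-1.341479)) = -0.954691
w(1.17) ≈ -0.9547

-0.9547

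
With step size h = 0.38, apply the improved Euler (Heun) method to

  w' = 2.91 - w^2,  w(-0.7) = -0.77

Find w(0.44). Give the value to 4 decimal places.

Heun: k1 = f(x_n, w_n); k2 = f(x_n + h, w_n + h·k1); w_{n+1} = w_n + (h/2)·(k1 + k2).
x=-0.700000, w=-0.770000:
  k1 = f(-0.700000, -0.770000) = 2.317100
  k2 = f(-0.320000, 0.110498) = 2.897790
  w ← -0.770000 + (0.38/2)·(2.317100 + 2.897790) = 0.220829
x=-0.320000, w=0.220829:
  k1 = f(-0.320000, 0.220829) = 2.861234
  k2 = f(0.060000, 1.308098) = 1.198879
  w ← 0.220829 + (0.38/2)·(2.861234 + 1.198879) = 0.992251
x=0.060000, w=0.992251:
  k1 = f(0.060000, 0.992251) = 1.925439
  k2 = f(0.440000, 1.723917) = -0.061891
  w ← 0.992251 + (0.38/2)·(1.925439 + (-0.061891)) = 1.346325
w(0.44) ≈ 1.3463

1.3463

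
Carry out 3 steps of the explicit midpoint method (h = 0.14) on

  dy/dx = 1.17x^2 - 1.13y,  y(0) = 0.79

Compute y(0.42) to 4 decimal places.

0.5182

Midpoint: k1 = f(x_n, y_n); k2 = f(x_n + h/2, y_n + (h/2)·k1); y_{n+1} = y_n + h·k2.
x=0.000000, y=0.790000:
  k1 = f(0.000000, 0.790000) = -0.892700
  k2 = f(0.070000, 0.727511) = -0.816354
  y ← 0.790000 + 0.14·(-0.816354) = 0.675710
x=0.140000, y=0.675710:
  k1 = f(0.140000, 0.675710) = -0.740621
  k2 = f(0.210000, 0.623867) = -0.653373
  y ← 0.675710 + 0.14·(-0.653373) = 0.584238
x=0.280000, y=0.584238:
  k1 = f(0.280000, 0.584238) = -0.568461
  k2 = f(0.350000, 0.544446) = -0.471899
  y ← 0.584238 + 0.14·(-0.471899) = 0.518172
y(0.42) ≈ 0.5182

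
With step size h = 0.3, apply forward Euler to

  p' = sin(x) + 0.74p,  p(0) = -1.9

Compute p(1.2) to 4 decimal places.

Euler: p_{n+1} = p_n + h·f(x_n, p_n).
x=0.000000, p=-1.900000: f=-1.406000 → p ← -1.900000 + 0.3·(-1.406000) = -2.321800
x=0.300000, p=-2.321800: f=-1.422612 → p ← -2.321800 + 0.3·(-1.422612) = -2.748584
x=0.600000, p=-2.748584: f=-1.469309 → p ← -2.748584 + 0.3·(-1.469309) = -3.189376
x=0.900000, p=-3.189376: f=-1.576812 → p ← -3.189376 + 0.3·(-1.576812) = -3.662420
p(1.2) ≈ -3.6624

-3.6624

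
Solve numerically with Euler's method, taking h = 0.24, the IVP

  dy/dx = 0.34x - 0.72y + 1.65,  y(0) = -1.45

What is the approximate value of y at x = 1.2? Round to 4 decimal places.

1.0073

Euler: y_{n+1} = y_n + h·f(x_n, y_n).
x=0.000000, y=-1.450000: f=2.694000 → y ← -1.450000 + 0.24·2.694000 = -0.803440
x=0.240000, y=-0.803440: f=2.310077 → y ← -0.803440 + 0.24·2.310077 = -0.249022
x=0.480000, y=-0.249022: f=1.992496 → y ← -0.249022 + 0.24·1.992496 = 0.229177
x=0.720000, y=0.229177: f=1.729792 → y ← 0.229177 + 0.24·1.729792 = 0.644328
x=0.960000, y=0.644328: f=1.512484 → y ← 0.644328 + 0.24·1.512484 = 1.007324
y(1.2) ≈ 1.0073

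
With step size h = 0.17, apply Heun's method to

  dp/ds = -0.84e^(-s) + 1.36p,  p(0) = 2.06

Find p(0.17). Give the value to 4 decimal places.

Heun: k1 = f(s_n, p_n); k2 = f(s_n + h, p_n + h·k1); p_{n+1} = p_n + (h/2)·(k1 + k2).
s=0.000000, p=2.060000:
  k1 = f(0.000000, 2.060000) = 1.961600
  k2 = f(0.170000, 2.393472) = 2.546443
  p ← 2.060000 + (0.17/2)·(1.961600 + 2.546443) = 2.443184
p(0.17) ≈ 2.4432

2.4432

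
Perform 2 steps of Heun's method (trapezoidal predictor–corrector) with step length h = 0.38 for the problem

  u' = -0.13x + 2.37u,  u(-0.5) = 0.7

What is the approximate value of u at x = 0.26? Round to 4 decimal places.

3.7830

Heun: k1 = f(x_n, u_n); k2 = f(x_n + h, u_n + h·k1); u_{n+1} = u_n + (h/2)·(k1 + k2).
x=-0.500000, u=0.700000:
  k1 = f(-0.500000, 0.700000) = 1.724000
  k2 = f(-0.120000, 1.355120) = 3.227234
  u ← 0.700000 + (0.38/2)·(1.724000 + 3.227234) = 1.640735
x=-0.120000, u=1.640735:
  k1 = f(-0.120000, 1.640735) = 3.904141
  k2 = f(0.260000, 3.124308) = 7.370810
  u ← 1.640735 + (0.38/2)·(3.904141 + 7.370810) = 3.782975
u(0.26) ≈ 3.7830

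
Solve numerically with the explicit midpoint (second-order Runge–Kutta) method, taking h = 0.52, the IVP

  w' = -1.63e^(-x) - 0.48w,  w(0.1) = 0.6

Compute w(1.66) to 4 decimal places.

-0.4218

Midpoint: k1 = f(x_n, w_n); k2 = f(x_n + h/2, w_n + (h/2)·k1); w_{n+1} = w_n + h·k2.
x=0.100000, w=0.600000:
  k1 = f(0.100000, 0.600000) = -1.762885
  k2 = f(0.360000, 0.141650) = -1.205204
  w ← 0.600000 + 0.52·(-1.205204) = -0.026706
x=0.620000, w=-0.026706:
  k1 = f(0.620000, -0.026706) = -0.864030
  k2 = f(0.880000, -0.251354) = -0.555446
  w ← -0.026706 + 0.52·(-0.555446) = -0.315538
x=1.140000, w=-0.315538:
  k1 = f(1.140000, -0.315538) = -0.369847
  k2 = f(1.400000, -0.411698) = -0.204338
  w ← -0.315538 + 0.52·(-0.204338) = -0.421794
w(1.66) ≈ -0.4218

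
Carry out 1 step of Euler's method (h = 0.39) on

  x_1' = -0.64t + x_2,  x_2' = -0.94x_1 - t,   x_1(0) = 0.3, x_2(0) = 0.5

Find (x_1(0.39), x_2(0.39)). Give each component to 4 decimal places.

Euler on (x_1,x_2): x_1_{n+1} = x_1_n + h·x_1', x_2_{n+1} = x_2_n + h·x_2'.
0.000000: (0.300000, 0.500000); f=(0.500000, -0.282000) → (0.495000, 0.390020)
(x_1(0.39), x_2(0.39)) ≈ (0.4950, 0.3900)

0.4950, 0.3900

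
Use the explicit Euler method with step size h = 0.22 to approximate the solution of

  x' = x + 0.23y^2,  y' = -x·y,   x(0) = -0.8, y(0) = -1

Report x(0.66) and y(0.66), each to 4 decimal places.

Euler on (x,y): x_{n+1} = x_n + h·x', y_{n+1} = y_n + h·y'.
0.000000: (-0.800000, -1.000000); f=(-0.570000, -0.800000) → (-0.925400, -1.176000)
0.220000: (-0.925400, -1.176000); f=(-0.607316, -1.088270) → (-1.059009, -1.415419)
0.440000: (-1.059009, -1.415419); f=(-0.598225, -1.498943) → (-1.190619, -1.745187)
(x(0.66), y(0.66)) ≈ (-1.1906, -1.7452)

-1.1906, -1.7452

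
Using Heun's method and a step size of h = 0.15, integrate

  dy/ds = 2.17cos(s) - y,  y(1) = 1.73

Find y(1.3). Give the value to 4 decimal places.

Heun: k1 = f(s_n, y_n); k2 = f(s_n + h, y_n + h·k1); y_{n+1} = y_n + (h/2)·(k1 + k2).
s=1.000000, y=1.730000:
  k1 = f(1.000000, 1.730000) = -0.557544
  k2 = f(1.150000, 1.646368) = -0.759951
  y ← 1.730000 + (0.15/2)·(-0.557544 + (-0.759951)) = 1.631188
s=1.150000, y=1.631188:
  k1 = f(1.150000, 1.631188) = -0.744770
  k2 = f(1.300000, 1.519472) = -0.939000
  y ← 1.631188 + (0.15/2)·(-0.744770 + (-0.939000)) = 1.504905
y(1.3) ≈ 1.5049

1.5049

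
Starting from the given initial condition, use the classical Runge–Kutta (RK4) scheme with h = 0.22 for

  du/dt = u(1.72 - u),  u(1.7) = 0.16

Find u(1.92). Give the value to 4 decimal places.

0.2240

RK4: k1 = f(t_n, u_n); k2 = f(t_n + h/2, u_n + (h/2)·k1); k3 = f(t_n + h/2, u_n + (h/2)·k2); k4 = f(t_n + h, u_n + h·k3); u_{n+1} = u_n + (h/6)·(k1 + 2k2 + 2k3 + k4).
t=1.700000, u=0.160000:
  k1 = f(1.700000, 0.160000) = 0.249600
  k2 = f(1.810000, 0.187456) = 0.287285
  k3 = f(1.810000, 0.191601) = 0.292843
  k4 = f(1.920000, 0.224425) = 0.335645
  u ← 0.160000 + (0.22/6)·(k1 + 2k2 + 2k3 + k4) = 0.224002
u(1.92) ≈ 0.2240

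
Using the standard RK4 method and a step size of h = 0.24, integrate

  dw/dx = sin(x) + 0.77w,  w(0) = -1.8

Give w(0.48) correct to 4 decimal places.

-2.4764

RK4: k1 = f(x_n, w_n); k2 = f(x_n + h/2, w_n + (h/2)·k1); k3 = f(x_n + h/2, w_n + (h/2)·k2); k4 = f(x_n + h, w_n + h·k3); w_{n+1} = w_n + (h/6)·(k1 + 2k2 + 2k3 + k4).
x=0.000000, w=-1.800000:
  k1 = f(0.000000, -1.800000) = -1.386000
  k2 = f(0.120000, -1.966320) = -1.394354
  k3 = f(0.120000, -1.967323) = -1.395126
  k4 = f(0.240000, -2.134830) = -1.406117
  w ← -1.800000 + (0.24/6)·(k1 + 2k2 + 2k3 + k4) = -2.134843
x=0.240000, w=-2.134843:
  k1 = f(0.240000, -2.134843) = -1.406127
  k2 = f(0.360000, -2.303578) = -1.421481
  k3 = f(0.360000, -2.305421) = -1.422900
  k4 = f(0.480000, -2.476339) = -1.445002
  w ← -2.134843 + (0.24/6)·(k1 + 2k2 + 2k3 + k4) = -2.476439
w(0.48) ≈ -2.4764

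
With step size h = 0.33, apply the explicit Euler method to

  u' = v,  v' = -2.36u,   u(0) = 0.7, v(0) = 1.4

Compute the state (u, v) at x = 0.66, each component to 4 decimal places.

1.4441, -0.0501

Euler on (u,v): u_{n+1} = u_n + h·u', v_{n+1} = v_n + h·v'.
0.000000: (0.700000, 1.400000); f=(1.400000, -1.652000) → (1.162000, 0.854840)
0.330000: (1.162000, 0.854840); f=(0.854840, -2.742320) → (1.444097, -0.050126)
(u(0.66), v(0.66)) ≈ (1.4441, -0.0501)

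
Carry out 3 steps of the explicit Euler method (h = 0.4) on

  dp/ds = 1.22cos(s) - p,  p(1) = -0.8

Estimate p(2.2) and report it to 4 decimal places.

-0.1390

Euler: p_{n+1} = p_n + h·f(s_n, p_n).
s=1.000000, p=-0.800000: f=1.459169 → p ← -0.800000 + 0.4·1.459169 = -0.216332
s=1.400000, p=-0.216332: f=0.423692 → p ← -0.216332 + 0.4·0.423692 = -0.046856
s=1.800000, p=-0.046856: f=-0.230331 → p ← -0.046856 + 0.4·(-0.230331) = -0.138988
p(2.2) ≈ -0.1390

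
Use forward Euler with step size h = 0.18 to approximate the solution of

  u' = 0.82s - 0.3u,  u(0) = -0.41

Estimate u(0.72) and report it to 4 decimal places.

-0.1746

Euler: u_{n+1} = u_n + h·f(s_n, u_n).
s=0.000000, u=-0.410000: f=0.123000 → u ← -0.410000 + 0.18·0.123000 = -0.387860
s=0.180000, u=-0.387860: f=0.263958 → u ← -0.387860 + 0.18·0.263958 = -0.340348
s=0.360000, u=-0.340348: f=0.397304 → u ← -0.340348 + 0.18·0.397304 = -0.268833
s=0.540000, u=-0.268833: f=0.523450 → u ← -0.268833 + 0.18·0.523450 = -0.174612
u(0.72) ≈ -0.1746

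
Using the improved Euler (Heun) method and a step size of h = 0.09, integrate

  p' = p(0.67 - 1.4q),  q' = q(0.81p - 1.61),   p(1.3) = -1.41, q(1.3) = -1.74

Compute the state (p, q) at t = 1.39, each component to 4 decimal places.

Heun on (p,q): k1 = f(t_n, state_n); k2 = f(t_n + h, state_n + h·k1); state_{n+1} = state_n + (h/2)·(k1 + k2).
1.300000: (-1.410000, -1.740000)
  k1 = (-4.379460, 4.788654)
  predictor → (-1.804151, -1.309021)
  k2 = (-4.515123, 4.020479)
  → (-1.810256, -1.343589)
(p(1.39), q(1.39)) ≈ (-1.8103, -1.3436)

-1.8103, -1.3436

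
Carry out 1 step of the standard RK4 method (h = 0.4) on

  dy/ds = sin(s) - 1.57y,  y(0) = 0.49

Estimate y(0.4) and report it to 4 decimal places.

RK4: k1 = f(s_n, y_n); k2 = f(s_n + h/2, y_n + (h/2)·k1); k3 = f(s_n + h/2, y_n + (h/2)·k2); k4 = f(s_n + h, y_n + h·k3); y_{n+1} = y_n + (h/6)·(k1 + 2k2 + 2k3 + k4).
s=0.000000, y=0.490000:
  k1 = f(0.000000, 0.490000) = -0.769300
  k2 = f(0.200000, 0.336140) = -0.329070
  k3 = f(0.200000, 0.424186) = -0.467303
  k4 = f(0.400000, 0.303079) = -0.086416
  y ← 0.490000 + (0.4/6)·(k1 + 2k2 + 2k3 + k4) = 0.326769
y(0.4) ≈ 0.3268

0.3268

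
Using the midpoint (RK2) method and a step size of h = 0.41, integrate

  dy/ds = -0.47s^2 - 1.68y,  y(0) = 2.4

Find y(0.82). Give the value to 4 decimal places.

Midpoint: k1 = f(s_n, y_n); k2 = f(s_n + h/2, y_n + (h/2)·k1); y_{n+1} = y_n + h·k2.
s=0.000000, y=2.400000:
  k1 = f(0.000000, 2.400000) = -4.032000
  k2 = f(0.205000, 1.573440) = -2.663131
  y ← 2.400000 + 0.41·(-2.663131) = 1.308116
s=0.410000, y=1.308116:
  k1 = f(0.410000, 1.308116) = -2.276642
  k2 = f(0.615000, 0.841405) = -1.591326
  y ← 1.308116 + 0.41·(-1.591326) = 0.655673
y(0.82) ≈ 0.6557

0.6557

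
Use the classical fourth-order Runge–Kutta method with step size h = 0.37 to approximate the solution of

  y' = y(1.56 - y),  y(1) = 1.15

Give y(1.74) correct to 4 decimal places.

RK4: k1 = f(t_n, y_n); k2 = f(t_n + h/2, y_n + (h/2)·k1); k3 = f(t_n + h/2, y_n + (h/2)·k2); k4 = f(t_n + h, y_n + h·k3); y_{n+1} = y_n + (h/6)·(k1 + 2k2 + 2k3 + k4).
t=1.000000, y=1.150000:
  k1 = f(1.000000, 1.150000) = 0.471500
  k2 = f(1.185000, 1.237227) = 0.399343
  k3 = f(1.185000, 1.223878) = 0.411372
  k4 = f(1.370000, 1.302208) = 0.335699
  y ← 1.150000 + (0.37/6)·(k1 + 2k2 + 2k3 + k4) = 1.299765
t=1.370000, y=1.299765:
  k1 = f(1.370000, 1.299765) = 0.338244
  k2 = f(1.555000, 1.362341) = 0.269279
  k3 = f(1.555000, 1.349582) = 0.283976
  k4 = f(1.740000, 1.404837) = 0.217979
  y ← 1.299765 + (0.37/6)·(k1 + 2k2 + 2k3 + k4) = 1.402301
y(1.74) ≈ 1.4023

1.4023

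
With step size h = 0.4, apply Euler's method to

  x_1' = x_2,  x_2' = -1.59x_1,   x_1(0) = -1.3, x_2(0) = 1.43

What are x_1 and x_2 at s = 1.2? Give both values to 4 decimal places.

1.2626, 2.6087

Euler on (x_1,x_2): x_1_{n+1} = x_1_n + h·x_1', x_2_{n+1} = x_2_n + h·x_2'.
0.000000: (-1.300000, 1.430000); f=(1.430000, 2.067000) → (-0.728000, 2.256800)
0.400000: (-0.728000, 2.256800); f=(2.256800, 1.157520) → (0.174720, 2.719808)
0.800000: (0.174720, 2.719808); f=(2.719808, -0.277805) → (1.262643, 2.608686)
(x_1(1.2), x_2(1.2)) ≈ (1.2626, 2.6087)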